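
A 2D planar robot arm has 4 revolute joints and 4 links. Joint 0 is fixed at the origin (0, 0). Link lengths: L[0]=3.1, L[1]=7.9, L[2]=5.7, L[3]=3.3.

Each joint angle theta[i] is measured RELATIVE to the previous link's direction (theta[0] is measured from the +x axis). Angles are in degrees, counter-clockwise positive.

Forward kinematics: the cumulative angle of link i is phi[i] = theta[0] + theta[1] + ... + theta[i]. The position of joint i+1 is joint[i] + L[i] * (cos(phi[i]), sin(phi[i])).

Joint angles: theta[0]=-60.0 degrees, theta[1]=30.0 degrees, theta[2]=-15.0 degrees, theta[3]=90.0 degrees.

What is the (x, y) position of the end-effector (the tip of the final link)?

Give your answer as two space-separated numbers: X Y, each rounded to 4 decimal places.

Answer: 14.7556 -8.3317

Derivation:
joint[0] = (0.0000, 0.0000)  (base)
link 0: phi[0] = -60 = -60 deg
  cos(-60 deg) = 0.5000, sin(-60 deg) = -0.8660
  joint[1] = (0.0000, 0.0000) + 3.1 * (0.5000, -0.8660) = (0.0000 + 1.5500, 0.0000 + -2.6847) = (1.5500, -2.6847)
link 1: phi[1] = -60 + 30 = -30 deg
  cos(-30 deg) = 0.8660, sin(-30 deg) = -0.5000
  joint[2] = (1.5500, -2.6847) + 7.9 * (0.8660, -0.5000) = (1.5500 + 6.8416, -2.6847 + -3.9500) = (8.3916, -6.6347)
link 2: phi[2] = -60 + 30 + -15 = -45 deg
  cos(-45 deg) = 0.7071, sin(-45 deg) = -0.7071
  joint[3] = (8.3916, -6.6347) + 5.7 * (0.7071, -0.7071) = (8.3916 + 4.0305, -6.6347 + -4.0305) = (12.4221, -10.6652)
link 3: phi[3] = -60 + 30 + -15 + 90 = 45 deg
  cos(45 deg) = 0.7071, sin(45 deg) = 0.7071
  joint[4] = (12.4221, -10.6652) + 3.3 * (0.7071, 0.7071) = (12.4221 + 2.3335, -10.6652 + 2.3335) = (14.7556, -8.3317)
End effector: (14.7556, -8.3317)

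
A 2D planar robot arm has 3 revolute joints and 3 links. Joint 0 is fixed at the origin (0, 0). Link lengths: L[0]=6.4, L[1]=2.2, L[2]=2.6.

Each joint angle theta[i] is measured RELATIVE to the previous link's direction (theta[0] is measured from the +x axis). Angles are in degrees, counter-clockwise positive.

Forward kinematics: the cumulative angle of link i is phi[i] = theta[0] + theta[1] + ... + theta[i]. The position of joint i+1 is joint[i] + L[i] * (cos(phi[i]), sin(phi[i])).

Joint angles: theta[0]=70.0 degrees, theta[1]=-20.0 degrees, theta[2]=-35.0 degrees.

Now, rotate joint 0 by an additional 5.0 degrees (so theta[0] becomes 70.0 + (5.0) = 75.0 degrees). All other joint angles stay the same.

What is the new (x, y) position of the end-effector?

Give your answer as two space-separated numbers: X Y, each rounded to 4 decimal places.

Answer: 5.3615 8.8733

Derivation:
joint[0] = (0.0000, 0.0000)  (base)
link 0: phi[0] = 75 = 75 deg
  cos(75 deg) = 0.2588, sin(75 deg) = 0.9659
  joint[1] = (0.0000, 0.0000) + 6.4 * (0.2588, 0.9659) = (0.0000 + 1.6564, 0.0000 + 6.1819) = (1.6564, 6.1819)
link 1: phi[1] = 75 + -20 = 55 deg
  cos(55 deg) = 0.5736, sin(55 deg) = 0.8192
  joint[2] = (1.6564, 6.1819) + 2.2 * (0.5736, 0.8192) = (1.6564 + 1.2619, 6.1819 + 1.8021) = (2.9183, 7.9841)
link 2: phi[2] = 75 + -20 + -35 = 20 deg
  cos(20 deg) = 0.9397, sin(20 deg) = 0.3420
  joint[3] = (2.9183, 7.9841) + 2.6 * (0.9397, 0.3420) = (2.9183 + 2.4432, 7.9841 + 0.8893) = (5.3615, 8.8733)
End effector: (5.3615, 8.8733)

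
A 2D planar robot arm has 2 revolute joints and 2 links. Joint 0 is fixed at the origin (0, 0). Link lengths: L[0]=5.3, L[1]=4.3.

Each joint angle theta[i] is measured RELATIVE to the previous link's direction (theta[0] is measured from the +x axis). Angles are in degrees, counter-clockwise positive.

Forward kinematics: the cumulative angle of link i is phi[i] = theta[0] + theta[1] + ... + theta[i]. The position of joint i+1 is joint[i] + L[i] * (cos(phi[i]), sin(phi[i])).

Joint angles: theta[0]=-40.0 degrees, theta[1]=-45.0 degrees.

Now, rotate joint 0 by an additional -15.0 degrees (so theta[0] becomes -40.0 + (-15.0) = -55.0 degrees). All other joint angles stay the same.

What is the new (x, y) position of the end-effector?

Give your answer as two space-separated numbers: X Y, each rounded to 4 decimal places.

Answer: 2.2933 -8.5762

Derivation:
joint[0] = (0.0000, 0.0000)  (base)
link 0: phi[0] = -55 = -55 deg
  cos(-55 deg) = 0.5736, sin(-55 deg) = -0.8192
  joint[1] = (0.0000, 0.0000) + 5.3 * (0.5736, -0.8192) = (0.0000 + 3.0400, 0.0000 + -4.3415) = (3.0400, -4.3415)
link 1: phi[1] = -55 + -45 = -100 deg
  cos(-100 deg) = -0.1736, sin(-100 deg) = -0.9848
  joint[2] = (3.0400, -4.3415) + 4.3 * (-0.1736, -0.9848) = (3.0400 + -0.7467, -4.3415 + -4.2347) = (2.2933, -8.5762)
End effector: (2.2933, -8.5762)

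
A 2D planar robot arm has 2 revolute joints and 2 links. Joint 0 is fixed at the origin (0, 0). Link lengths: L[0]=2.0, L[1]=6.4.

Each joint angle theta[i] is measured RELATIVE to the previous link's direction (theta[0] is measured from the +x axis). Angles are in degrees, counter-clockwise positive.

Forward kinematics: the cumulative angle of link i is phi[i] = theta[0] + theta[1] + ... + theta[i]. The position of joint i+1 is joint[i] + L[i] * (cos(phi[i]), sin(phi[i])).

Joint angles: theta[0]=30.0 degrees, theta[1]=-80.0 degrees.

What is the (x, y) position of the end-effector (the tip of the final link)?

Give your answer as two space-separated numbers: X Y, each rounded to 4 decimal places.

joint[0] = (0.0000, 0.0000)  (base)
link 0: phi[0] = 30 = 30 deg
  cos(30 deg) = 0.8660, sin(30 deg) = 0.5000
  joint[1] = (0.0000, 0.0000) + 2 * (0.8660, 0.5000) = (0.0000 + 1.7321, 0.0000 + 1.0000) = (1.7321, 1.0000)
link 1: phi[1] = 30 + -80 = -50 deg
  cos(-50 deg) = 0.6428, sin(-50 deg) = -0.7660
  joint[2] = (1.7321, 1.0000) + 6.4 * (0.6428, -0.7660) = (1.7321 + 4.1138, 1.0000 + -4.9027) = (5.8459, -3.9027)
End effector: (5.8459, -3.9027)

Answer: 5.8459 -3.9027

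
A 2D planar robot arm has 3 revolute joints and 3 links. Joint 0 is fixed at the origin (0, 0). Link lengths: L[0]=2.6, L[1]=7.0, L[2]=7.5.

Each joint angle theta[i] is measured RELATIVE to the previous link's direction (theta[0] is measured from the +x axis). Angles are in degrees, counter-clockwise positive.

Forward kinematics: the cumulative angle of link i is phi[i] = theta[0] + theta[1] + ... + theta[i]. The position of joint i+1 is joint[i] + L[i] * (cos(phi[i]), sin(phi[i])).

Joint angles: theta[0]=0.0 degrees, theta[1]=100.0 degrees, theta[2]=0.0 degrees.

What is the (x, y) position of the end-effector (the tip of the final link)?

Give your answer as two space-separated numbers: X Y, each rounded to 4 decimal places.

Answer: 0.0821 14.2797

Derivation:
joint[0] = (0.0000, 0.0000)  (base)
link 0: phi[0] = 0 = 0 deg
  cos(0 deg) = 1.0000, sin(0 deg) = 0.0000
  joint[1] = (0.0000, 0.0000) + 2.6 * (1.0000, 0.0000) = (0.0000 + 2.6000, 0.0000 + 0.0000) = (2.6000, 0.0000)
link 1: phi[1] = 0 + 100 = 100 deg
  cos(100 deg) = -0.1736, sin(100 deg) = 0.9848
  joint[2] = (2.6000, 0.0000) + 7 * (-0.1736, 0.9848) = (2.6000 + -1.2155, 0.0000 + 6.8937) = (1.3845, 6.8937)
link 2: phi[2] = 0 + 100 + 0 = 100 deg
  cos(100 deg) = -0.1736, sin(100 deg) = 0.9848
  joint[3] = (1.3845, 6.8937) + 7.5 * (-0.1736, 0.9848) = (1.3845 + -1.3024, 6.8937 + 7.3861) = (0.0821, 14.2797)
End effector: (0.0821, 14.2797)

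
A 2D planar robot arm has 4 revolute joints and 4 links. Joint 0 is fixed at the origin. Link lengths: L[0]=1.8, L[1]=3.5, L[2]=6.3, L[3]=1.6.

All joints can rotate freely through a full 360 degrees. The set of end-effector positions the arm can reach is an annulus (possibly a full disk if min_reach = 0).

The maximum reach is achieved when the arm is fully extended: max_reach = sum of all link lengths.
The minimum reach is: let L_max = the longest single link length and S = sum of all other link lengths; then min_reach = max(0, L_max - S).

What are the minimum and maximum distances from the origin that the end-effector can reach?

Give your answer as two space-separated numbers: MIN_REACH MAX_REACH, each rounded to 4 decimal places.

Answer: 0.0000 13.2000

Derivation:
Link lengths: [1.8, 3.5, 6.3, 1.6]
max_reach = 1.8 + 3.5 + 6.3 + 1.6 = 13.2
L_max = max([1.8, 3.5, 6.3, 1.6]) = 6.3
S (sum of others) = 13.2 - 6.3 = 6.9
min_reach = max(0, 6.3 - 6.9) = max(0, -0.6) = 0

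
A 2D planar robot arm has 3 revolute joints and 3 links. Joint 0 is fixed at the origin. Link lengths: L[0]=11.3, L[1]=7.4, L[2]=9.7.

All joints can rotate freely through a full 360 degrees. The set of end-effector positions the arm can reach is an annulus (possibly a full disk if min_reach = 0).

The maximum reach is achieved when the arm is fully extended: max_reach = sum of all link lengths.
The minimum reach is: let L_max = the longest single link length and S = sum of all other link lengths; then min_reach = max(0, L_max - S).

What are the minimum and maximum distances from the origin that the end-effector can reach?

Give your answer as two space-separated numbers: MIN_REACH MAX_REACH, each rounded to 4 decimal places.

Answer: 0.0000 28.4000

Derivation:
Link lengths: [11.3, 7.4, 9.7]
max_reach = 11.3 + 7.4 + 9.7 = 28.4
L_max = max([11.3, 7.4, 9.7]) = 11.3
S (sum of others) = 28.4 - 11.3 = 17.1
min_reach = max(0, 11.3 - 17.1) = max(0, -5.8) = 0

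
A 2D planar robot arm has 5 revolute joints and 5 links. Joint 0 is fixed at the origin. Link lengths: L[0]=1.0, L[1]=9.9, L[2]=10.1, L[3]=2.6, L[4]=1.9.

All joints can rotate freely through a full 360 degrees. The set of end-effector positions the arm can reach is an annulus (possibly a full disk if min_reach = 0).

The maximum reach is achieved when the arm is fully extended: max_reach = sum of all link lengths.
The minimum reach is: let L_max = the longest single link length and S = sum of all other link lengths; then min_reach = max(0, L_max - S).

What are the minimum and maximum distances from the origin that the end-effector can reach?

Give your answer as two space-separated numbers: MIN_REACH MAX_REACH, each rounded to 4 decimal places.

Answer: 0.0000 25.5000

Derivation:
Link lengths: [1.0, 9.9, 10.1, 2.6, 1.9]
max_reach = 1 + 9.9 + 10.1 + 2.6 + 1.9 = 25.5
L_max = max([1.0, 9.9, 10.1, 2.6, 1.9]) = 10.1
S (sum of others) = 25.5 - 10.1 = 15.4
min_reach = max(0, 10.1 - 15.4) = max(0, -5.3) = 0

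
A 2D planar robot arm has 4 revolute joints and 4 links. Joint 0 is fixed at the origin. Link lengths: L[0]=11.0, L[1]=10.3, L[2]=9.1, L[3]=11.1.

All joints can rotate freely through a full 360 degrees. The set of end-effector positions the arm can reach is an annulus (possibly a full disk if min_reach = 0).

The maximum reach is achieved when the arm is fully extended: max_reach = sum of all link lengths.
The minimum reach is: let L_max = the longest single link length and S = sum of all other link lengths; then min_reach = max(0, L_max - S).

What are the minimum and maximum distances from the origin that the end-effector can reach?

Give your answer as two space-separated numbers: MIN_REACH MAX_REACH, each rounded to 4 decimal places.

Link lengths: [11.0, 10.3, 9.1, 11.1]
max_reach = 11 + 10.3 + 9.1 + 11.1 = 41.5
L_max = max([11.0, 10.3, 9.1, 11.1]) = 11.1
S (sum of others) = 41.5 - 11.1 = 30.4
min_reach = max(0, 11.1 - 30.4) = max(0, -19.3) = 0

Answer: 0.0000 41.5000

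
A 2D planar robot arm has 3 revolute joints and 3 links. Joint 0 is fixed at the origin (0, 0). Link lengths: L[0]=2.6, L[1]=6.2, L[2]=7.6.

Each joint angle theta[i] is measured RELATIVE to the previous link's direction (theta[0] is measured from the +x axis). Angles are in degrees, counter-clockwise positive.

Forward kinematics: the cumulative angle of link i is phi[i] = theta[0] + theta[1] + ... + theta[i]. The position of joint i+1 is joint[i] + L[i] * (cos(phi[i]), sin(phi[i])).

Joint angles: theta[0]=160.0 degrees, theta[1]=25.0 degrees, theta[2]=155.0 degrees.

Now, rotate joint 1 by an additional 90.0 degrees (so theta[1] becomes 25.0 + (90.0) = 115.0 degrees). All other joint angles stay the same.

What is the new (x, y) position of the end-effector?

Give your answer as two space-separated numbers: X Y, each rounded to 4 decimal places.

Answer: 0.6965 1.8545

Derivation:
joint[0] = (0.0000, 0.0000)  (base)
link 0: phi[0] = 160 = 160 deg
  cos(160 deg) = -0.9397, sin(160 deg) = 0.3420
  joint[1] = (0.0000, 0.0000) + 2.6 * (-0.9397, 0.3420) = (0.0000 + -2.4432, 0.0000 + 0.8893) = (-2.4432, 0.8893)
link 1: phi[1] = 160 + 115 = 275 deg
  cos(275 deg) = 0.0872, sin(275 deg) = -0.9962
  joint[2] = (-2.4432, 0.8893) + 6.2 * (0.0872, -0.9962) = (-2.4432 + 0.5404, 0.8893 + -6.1764) = (-1.9028, -5.2872)
link 2: phi[2] = 160 + 115 + 155 = 430 deg
  cos(430 deg) = 0.3420, sin(430 deg) = 0.9397
  joint[3] = (-1.9028, -5.2872) + 7.6 * (0.3420, 0.9397) = (-1.9028 + 2.5994, -5.2872 + 7.1417) = (0.6965, 1.8545)
End effector: (0.6965, 1.8545)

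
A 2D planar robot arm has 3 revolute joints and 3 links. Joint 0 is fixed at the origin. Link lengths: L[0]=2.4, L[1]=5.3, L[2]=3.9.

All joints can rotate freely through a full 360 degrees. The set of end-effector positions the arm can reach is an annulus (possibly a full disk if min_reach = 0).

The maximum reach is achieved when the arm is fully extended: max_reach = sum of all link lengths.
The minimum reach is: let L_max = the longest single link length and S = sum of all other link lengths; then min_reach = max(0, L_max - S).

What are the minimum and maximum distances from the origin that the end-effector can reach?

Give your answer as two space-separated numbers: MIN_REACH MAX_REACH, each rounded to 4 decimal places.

Answer: 0.0000 11.6000

Derivation:
Link lengths: [2.4, 5.3, 3.9]
max_reach = 2.4 + 5.3 + 3.9 = 11.6
L_max = max([2.4, 5.3, 3.9]) = 5.3
S (sum of others) = 11.6 - 5.3 = 6.3
min_reach = max(0, 5.3 - 6.3) = max(0, -1) = 0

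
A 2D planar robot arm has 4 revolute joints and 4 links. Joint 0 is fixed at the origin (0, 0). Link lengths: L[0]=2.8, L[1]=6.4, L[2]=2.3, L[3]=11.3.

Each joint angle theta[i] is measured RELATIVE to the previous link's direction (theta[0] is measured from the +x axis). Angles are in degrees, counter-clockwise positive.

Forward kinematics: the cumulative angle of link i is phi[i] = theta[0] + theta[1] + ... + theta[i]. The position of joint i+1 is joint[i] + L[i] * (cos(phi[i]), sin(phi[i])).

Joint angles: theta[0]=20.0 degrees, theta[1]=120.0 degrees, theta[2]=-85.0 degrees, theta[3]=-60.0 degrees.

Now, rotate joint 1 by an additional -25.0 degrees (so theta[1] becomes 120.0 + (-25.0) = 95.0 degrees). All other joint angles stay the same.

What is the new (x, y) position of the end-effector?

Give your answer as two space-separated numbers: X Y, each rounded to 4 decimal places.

Answer: 11.7043 2.2580

Derivation:
joint[0] = (0.0000, 0.0000)  (base)
link 0: phi[0] = 20 = 20 deg
  cos(20 deg) = 0.9397, sin(20 deg) = 0.3420
  joint[1] = (0.0000, 0.0000) + 2.8 * (0.9397, 0.3420) = (0.0000 + 2.6311, 0.0000 + 0.9577) = (2.6311, 0.9577)
link 1: phi[1] = 20 + 95 = 115 deg
  cos(115 deg) = -0.4226, sin(115 deg) = 0.9063
  joint[2] = (2.6311, 0.9577) + 6.4 * (-0.4226, 0.9063) = (2.6311 + -2.7048, 0.9577 + 5.8004) = (-0.0736, 6.7580)
link 2: phi[2] = 20 + 95 + -85 = 30 deg
  cos(30 deg) = 0.8660, sin(30 deg) = 0.5000
  joint[3] = (-0.0736, 6.7580) + 2.3 * (0.8660, 0.5000) = (-0.0736 + 1.9919, 6.7580 + 1.1500) = (1.9182, 7.9080)
link 3: phi[3] = 20 + 95 + -85 + -60 = -30 deg
  cos(-30 deg) = 0.8660, sin(-30 deg) = -0.5000
  joint[4] = (1.9182, 7.9080) + 11.3 * (0.8660, -0.5000) = (1.9182 + 9.7861, 7.9080 + -5.6500) = (11.7043, 2.2580)
End effector: (11.7043, 2.2580)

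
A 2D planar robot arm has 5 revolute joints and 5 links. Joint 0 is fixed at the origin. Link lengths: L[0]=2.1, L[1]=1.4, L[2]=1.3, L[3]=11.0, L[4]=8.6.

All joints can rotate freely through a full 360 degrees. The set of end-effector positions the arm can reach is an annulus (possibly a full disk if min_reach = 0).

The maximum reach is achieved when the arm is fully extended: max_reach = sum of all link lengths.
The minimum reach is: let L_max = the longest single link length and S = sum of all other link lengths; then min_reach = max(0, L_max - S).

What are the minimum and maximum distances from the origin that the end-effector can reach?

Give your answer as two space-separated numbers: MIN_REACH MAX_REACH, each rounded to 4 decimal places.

Answer: 0.0000 24.4000

Derivation:
Link lengths: [2.1, 1.4, 1.3, 11.0, 8.6]
max_reach = 2.1 + 1.4 + 1.3 + 11 + 8.6 = 24.4
L_max = max([2.1, 1.4, 1.3, 11.0, 8.6]) = 11
S (sum of others) = 24.4 - 11 = 13.4
min_reach = max(0, 11 - 13.4) = max(0, -2.4) = 0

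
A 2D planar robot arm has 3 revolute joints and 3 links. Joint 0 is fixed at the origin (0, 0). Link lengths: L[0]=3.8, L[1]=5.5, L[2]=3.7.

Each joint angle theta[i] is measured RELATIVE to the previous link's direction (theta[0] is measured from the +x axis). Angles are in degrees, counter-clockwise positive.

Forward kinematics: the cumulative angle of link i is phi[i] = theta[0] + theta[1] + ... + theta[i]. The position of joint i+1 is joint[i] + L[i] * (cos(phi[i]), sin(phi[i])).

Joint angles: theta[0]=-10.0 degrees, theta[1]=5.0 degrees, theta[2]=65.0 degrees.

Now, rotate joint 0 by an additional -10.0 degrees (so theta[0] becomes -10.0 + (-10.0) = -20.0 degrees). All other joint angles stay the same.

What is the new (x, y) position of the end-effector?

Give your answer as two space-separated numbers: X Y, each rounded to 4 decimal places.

joint[0] = (0.0000, 0.0000)  (base)
link 0: phi[0] = -20 = -20 deg
  cos(-20 deg) = 0.9397, sin(-20 deg) = -0.3420
  joint[1] = (0.0000, 0.0000) + 3.8 * (0.9397, -0.3420) = (0.0000 + 3.5708, 0.0000 + -1.2997) = (3.5708, -1.2997)
link 1: phi[1] = -20 + 5 = -15 deg
  cos(-15 deg) = 0.9659, sin(-15 deg) = -0.2588
  joint[2] = (3.5708, -1.2997) + 5.5 * (0.9659, -0.2588) = (3.5708 + 5.3126, -1.2997 + -1.4235) = (8.8834, -2.7232)
link 2: phi[2] = -20 + 5 + 65 = 50 deg
  cos(50 deg) = 0.6428, sin(50 deg) = 0.7660
  joint[3] = (8.8834, -2.7232) + 3.7 * (0.6428, 0.7660) = (8.8834 + 2.3783, -2.7232 + 2.8344) = (11.2617, 0.1112)
End effector: (11.2617, 0.1112)

Answer: 11.2617 0.1112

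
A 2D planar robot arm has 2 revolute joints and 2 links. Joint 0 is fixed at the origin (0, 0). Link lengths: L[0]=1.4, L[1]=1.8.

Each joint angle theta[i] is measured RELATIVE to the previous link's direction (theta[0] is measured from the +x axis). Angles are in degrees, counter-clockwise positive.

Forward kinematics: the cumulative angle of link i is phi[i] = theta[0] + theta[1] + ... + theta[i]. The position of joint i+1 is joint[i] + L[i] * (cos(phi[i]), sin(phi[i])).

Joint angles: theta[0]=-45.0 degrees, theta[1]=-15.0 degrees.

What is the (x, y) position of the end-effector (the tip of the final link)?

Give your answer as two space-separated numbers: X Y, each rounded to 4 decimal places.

joint[0] = (0.0000, 0.0000)  (base)
link 0: phi[0] = -45 = -45 deg
  cos(-45 deg) = 0.7071, sin(-45 deg) = -0.7071
  joint[1] = (0.0000, 0.0000) + 1.4 * (0.7071, -0.7071) = (0.0000 + 0.9899, 0.0000 + -0.9899) = (0.9899, -0.9899)
link 1: phi[1] = -45 + -15 = -60 deg
  cos(-60 deg) = 0.5000, sin(-60 deg) = -0.8660
  joint[2] = (0.9899, -0.9899) + 1.8 * (0.5000, -0.8660) = (0.9899 + 0.9000, -0.9899 + -1.5588) = (1.8899, -2.5488)
End effector: (1.8899, -2.5488)

Answer: 1.8899 -2.5488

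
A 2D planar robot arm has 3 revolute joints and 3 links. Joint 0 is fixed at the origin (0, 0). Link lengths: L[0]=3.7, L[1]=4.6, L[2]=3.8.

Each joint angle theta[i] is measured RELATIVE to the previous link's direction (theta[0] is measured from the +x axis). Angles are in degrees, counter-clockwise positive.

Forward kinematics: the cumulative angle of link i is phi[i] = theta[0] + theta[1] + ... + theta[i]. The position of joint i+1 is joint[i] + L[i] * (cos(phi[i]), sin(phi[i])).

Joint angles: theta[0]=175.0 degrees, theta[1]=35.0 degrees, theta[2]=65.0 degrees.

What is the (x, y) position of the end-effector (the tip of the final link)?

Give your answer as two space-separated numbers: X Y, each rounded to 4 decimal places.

joint[0] = (0.0000, 0.0000)  (base)
link 0: phi[0] = 175 = 175 deg
  cos(175 deg) = -0.9962, sin(175 deg) = 0.0872
  joint[1] = (0.0000, 0.0000) + 3.7 * (-0.9962, 0.0872) = (0.0000 + -3.6859, 0.0000 + 0.3225) = (-3.6859, 0.3225)
link 1: phi[1] = 175 + 35 = 210 deg
  cos(210 deg) = -0.8660, sin(210 deg) = -0.5000
  joint[2] = (-3.6859, 0.3225) + 4.6 * (-0.8660, -0.5000) = (-3.6859 + -3.9837, 0.3225 + -2.3000) = (-7.6696, -1.9775)
link 2: phi[2] = 175 + 35 + 65 = 275 deg
  cos(275 deg) = 0.0872, sin(275 deg) = -0.9962
  joint[3] = (-7.6696, -1.9775) + 3.8 * (0.0872, -0.9962) = (-7.6696 + 0.3312, -1.9775 + -3.7855) = (-7.3384, -5.7631)
End effector: (-7.3384, -5.7631)

Answer: -7.3384 -5.7631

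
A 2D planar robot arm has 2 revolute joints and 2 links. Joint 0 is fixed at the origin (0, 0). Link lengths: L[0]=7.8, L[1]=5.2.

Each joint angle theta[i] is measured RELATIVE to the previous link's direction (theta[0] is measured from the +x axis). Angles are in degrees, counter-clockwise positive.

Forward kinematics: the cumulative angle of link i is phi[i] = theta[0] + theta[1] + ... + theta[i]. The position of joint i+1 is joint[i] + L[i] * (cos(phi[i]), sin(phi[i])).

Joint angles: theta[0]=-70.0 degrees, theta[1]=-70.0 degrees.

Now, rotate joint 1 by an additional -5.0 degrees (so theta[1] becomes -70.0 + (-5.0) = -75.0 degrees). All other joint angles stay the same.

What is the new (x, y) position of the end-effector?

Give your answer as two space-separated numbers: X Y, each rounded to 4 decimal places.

joint[0] = (0.0000, 0.0000)  (base)
link 0: phi[0] = -70 = -70 deg
  cos(-70 deg) = 0.3420, sin(-70 deg) = -0.9397
  joint[1] = (0.0000, 0.0000) + 7.8 * (0.3420, -0.9397) = (0.0000 + 2.6678, 0.0000 + -7.3296) = (2.6678, -7.3296)
link 1: phi[1] = -70 + -75 = -145 deg
  cos(-145 deg) = -0.8192, sin(-145 deg) = -0.5736
  joint[2] = (2.6678, -7.3296) + 5.2 * (-0.8192, -0.5736) = (2.6678 + -4.2596, -7.3296 + -2.9826) = (-1.5918, -10.3122)
End effector: (-1.5918, -10.3122)

Answer: -1.5918 -10.3122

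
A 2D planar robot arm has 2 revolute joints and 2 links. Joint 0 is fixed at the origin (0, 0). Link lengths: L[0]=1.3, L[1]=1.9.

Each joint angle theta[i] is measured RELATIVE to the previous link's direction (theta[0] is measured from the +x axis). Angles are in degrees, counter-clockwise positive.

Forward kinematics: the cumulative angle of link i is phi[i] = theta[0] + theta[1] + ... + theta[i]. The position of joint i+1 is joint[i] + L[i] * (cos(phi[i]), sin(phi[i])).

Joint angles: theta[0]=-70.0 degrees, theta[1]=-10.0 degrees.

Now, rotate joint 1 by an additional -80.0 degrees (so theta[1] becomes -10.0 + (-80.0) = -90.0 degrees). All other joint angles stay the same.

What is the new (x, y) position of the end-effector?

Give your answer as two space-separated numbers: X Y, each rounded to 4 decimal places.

joint[0] = (0.0000, 0.0000)  (base)
link 0: phi[0] = -70 = -70 deg
  cos(-70 deg) = 0.3420, sin(-70 deg) = -0.9397
  joint[1] = (0.0000, 0.0000) + 1.3 * (0.3420, -0.9397) = (0.0000 + 0.4446, 0.0000 + -1.2216) = (0.4446, -1.2216)
link 1: phi[1] = -70 + -90 = -160 deg
  cos(-160 deg) = -0.9397, sin(-160 deg) = -0.3420
  joint[2] = (0.4446, -1.2216) + 1.9 * (-0.9397, -0.3420) = (0.4446 + -1.7854, -1.2216 + -0.6498) = (-1.3408, -1.8714)
End effector: (-1.3408, -1.8714)

Answer: -1.3408 -1.8714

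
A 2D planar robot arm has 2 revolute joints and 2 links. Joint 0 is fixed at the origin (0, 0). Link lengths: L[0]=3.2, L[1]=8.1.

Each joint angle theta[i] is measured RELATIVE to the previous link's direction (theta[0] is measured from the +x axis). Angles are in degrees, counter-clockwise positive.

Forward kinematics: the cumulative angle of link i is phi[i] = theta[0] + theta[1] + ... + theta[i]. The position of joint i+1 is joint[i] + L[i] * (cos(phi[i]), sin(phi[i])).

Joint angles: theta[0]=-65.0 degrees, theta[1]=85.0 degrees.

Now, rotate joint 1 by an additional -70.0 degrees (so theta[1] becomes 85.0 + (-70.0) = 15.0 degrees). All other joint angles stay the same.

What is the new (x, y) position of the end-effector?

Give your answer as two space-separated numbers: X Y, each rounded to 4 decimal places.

Answer: 6.5590 -9.1051

Derivation:
joint[0] = (0.0000, 0.0000)  (base)
link 0: phi[0] = -65 = -65 deg
  cos(-65 deg) = 0.4226, sin(-65 deg) = -0.9063
  joint[1] = (0.0000, 0.0000) + 3.2 * (0.4226, -0.9063) = (0.0000 + 1.3524, 0.0000 + -2.9002) = (1.3524, -2.9002)
link 1: phi[1] = -65 + 15 = -50 deg
  cos(-50 deg) = 0.6428, sin(-50 deg) = -0.7660
  joint[2] = (1.3524, -2.9002) + 8.1 * (0.6428, -0.7660) = (1.3524 + 5.2066, -2.9002 + -6.2050) = (6.5590, -9.1051)
End effector: (6.5590, -9.1051)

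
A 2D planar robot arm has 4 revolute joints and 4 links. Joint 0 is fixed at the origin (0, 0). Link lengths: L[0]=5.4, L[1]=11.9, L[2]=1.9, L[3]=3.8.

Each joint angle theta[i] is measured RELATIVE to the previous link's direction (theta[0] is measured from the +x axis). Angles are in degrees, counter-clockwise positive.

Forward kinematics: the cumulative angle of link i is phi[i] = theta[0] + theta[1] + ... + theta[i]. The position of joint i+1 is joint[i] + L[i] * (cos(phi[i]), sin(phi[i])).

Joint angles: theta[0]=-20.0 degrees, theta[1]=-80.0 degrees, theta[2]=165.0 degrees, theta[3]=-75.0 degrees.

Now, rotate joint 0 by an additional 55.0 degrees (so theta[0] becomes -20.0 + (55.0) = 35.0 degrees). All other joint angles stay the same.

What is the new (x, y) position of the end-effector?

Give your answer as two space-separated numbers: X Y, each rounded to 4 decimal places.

joint[0] = (0.0000, 0.0000)  (base)
link 0: phi[0] = 35 = 35 deg
  cos(35 deg) = 0.8192, sin(35 deg) = 0.5736
  joint[1] = (0.0000, 0.0000) + 5.4 * (0.8192, 0.5736) = (0.0000 + 4.4234, 0.0000 + 3.0973) = (4.4234, 3.0973)
link 1: phi[1] = 35 + -80 = -45 deg
  cos(-45 deg) = 0.7071, sin(-45 deg) = -0.7071
  joint[2] = (4.4234, 3.0973) + 11.9 * (0.7071, -0.7071) = (4.4234 + 8.4146, 3.0973 + -8.4146) = (12.8380, -5.3173)
link 2: phi[2] = 35 + -80 + 165 = 120 deg
  cos(120 deg) = -0.5000, sin(120 deg) = 0.8660
  joint[3] = (12.8380, -5.3173) + 1.9 * (-0.5000, 0.8660) = (12.8380 + -0.9500, -5.3173 + 1.6454) = (11.8880, -3.6718)
link 3: phi[3] = 35 + -80 + 165 + -75 = 45 deg
  cos(45 deg) = 0.7071, sin(45 deg) = 0.7071
  joint[4] = (11.8880, -3.6718) + 3.8 * (0.7071, 0.7071) = (11.8880 + 2.6870, -3.6718 + 2.6870) = (14.5750, -0.9848)
End effector: (14.5750, -0.9848)

Answer: 14.5750 -0.9848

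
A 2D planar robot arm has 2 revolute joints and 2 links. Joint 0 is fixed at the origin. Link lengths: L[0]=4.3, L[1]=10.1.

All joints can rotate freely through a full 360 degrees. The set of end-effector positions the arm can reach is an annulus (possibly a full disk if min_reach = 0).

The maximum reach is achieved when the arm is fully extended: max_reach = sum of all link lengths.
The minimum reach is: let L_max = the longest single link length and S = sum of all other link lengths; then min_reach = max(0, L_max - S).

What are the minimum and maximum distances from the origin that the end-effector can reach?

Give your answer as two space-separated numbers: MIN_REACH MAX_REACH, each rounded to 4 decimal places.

Link lengths: [4.3, 10.1]
max_reach = 4.3 + 10.1 = 14.4
L_max = max([4.3, 10.1]) = 10.1
S (sum of others) = 14.4 - 10.1 = 4.3
min_reach = max(0, 10.1 - 4.3) = max(0, 5.8) = 5.8

Answer: 5.8000 14.4000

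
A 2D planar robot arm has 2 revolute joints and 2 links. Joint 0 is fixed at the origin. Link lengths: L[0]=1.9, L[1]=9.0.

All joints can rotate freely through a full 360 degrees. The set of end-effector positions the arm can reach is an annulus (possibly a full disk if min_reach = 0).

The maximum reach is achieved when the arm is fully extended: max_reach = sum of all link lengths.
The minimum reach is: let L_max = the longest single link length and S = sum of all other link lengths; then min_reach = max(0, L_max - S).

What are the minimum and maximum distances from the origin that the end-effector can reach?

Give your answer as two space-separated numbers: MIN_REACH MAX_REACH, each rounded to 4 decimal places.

Link lengths: [1.9, 9.0]
max_reach = 1.9 + 9 = 10.9
L_max = max([1.9, 9.0]) = 9
S (sum of others) = 10.9 - 9 = 1.9
min_reach = max(0, 9 - 1.9) = max(0, 7.1) = 7.1

Answer: 7.1000 10.9000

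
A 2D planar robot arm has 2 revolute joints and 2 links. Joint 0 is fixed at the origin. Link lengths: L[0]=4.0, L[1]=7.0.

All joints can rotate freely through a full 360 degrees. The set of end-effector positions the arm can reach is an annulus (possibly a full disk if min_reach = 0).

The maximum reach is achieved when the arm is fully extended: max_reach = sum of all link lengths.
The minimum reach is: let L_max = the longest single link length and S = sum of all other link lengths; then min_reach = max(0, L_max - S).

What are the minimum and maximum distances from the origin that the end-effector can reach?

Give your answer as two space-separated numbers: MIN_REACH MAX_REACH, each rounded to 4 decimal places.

Link lengths: [4.0, 7.0]
max_reach = 4 + 7 = 11
L_max = max([4.0, 7.0]) = 7
S (sum of others) = 11 - 7 = 4
min_reach = max(0, 7 - 4) = max(0, 3) = 3

Answer: 3.0000 11.0000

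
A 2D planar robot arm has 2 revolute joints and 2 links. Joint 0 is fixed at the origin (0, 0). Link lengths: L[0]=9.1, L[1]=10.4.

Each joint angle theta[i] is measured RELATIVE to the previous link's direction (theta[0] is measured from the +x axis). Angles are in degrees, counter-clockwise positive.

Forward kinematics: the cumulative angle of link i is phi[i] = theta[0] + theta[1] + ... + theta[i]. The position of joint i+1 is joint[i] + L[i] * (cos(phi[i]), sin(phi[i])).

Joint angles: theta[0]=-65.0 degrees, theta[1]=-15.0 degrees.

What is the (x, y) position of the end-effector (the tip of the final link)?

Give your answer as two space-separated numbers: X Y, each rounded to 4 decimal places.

Answer: 5.6518 -18.4894

Derivation:
joint[0] = (0.0000, 0.0000)  (base)
link 0: phi[0] = -65 = -65 deg
  cos(-65 deg) = 0.4226, sin(-65 deg) = -0.9063
  joint[1] = (0.0000, 0.0000) + 9.1 * (0.4226, -0.9063) = (0.0000 + 3.8458, 0.0000 + -8.2474) = (3.8458, -8.2474)
link 1: phi[1] = -65 + -15 = -80 deg
  cos(-80 deg) = 0.1736, sin(-80 deg) = -0.9848
  joint[2] = (3.8458, -8.2474) + 10.4 * (0.1736, -0.9848) = (3.8458 + 1.8059, -8.2474 + -10.2420) = (5.6518, -18.4894)
End effector: (5.6518, -18.4894)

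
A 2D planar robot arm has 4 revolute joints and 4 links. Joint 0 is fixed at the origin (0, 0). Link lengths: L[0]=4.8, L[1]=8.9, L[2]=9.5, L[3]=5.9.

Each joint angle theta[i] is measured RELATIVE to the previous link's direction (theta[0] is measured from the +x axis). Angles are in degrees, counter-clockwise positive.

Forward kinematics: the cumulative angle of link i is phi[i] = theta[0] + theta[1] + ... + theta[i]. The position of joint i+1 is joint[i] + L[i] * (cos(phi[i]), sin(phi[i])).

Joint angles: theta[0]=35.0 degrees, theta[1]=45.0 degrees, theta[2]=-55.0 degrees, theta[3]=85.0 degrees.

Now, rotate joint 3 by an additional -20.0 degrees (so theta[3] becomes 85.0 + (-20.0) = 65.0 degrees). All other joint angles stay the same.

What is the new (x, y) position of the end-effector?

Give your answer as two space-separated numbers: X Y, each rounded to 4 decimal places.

Answer: 14.0873 21.4328

Derivation:
joint[0] = (0.0000, 0.0000)  (base)
link 0: phi[0] = 35 = 35 deg
  cos(35 deg) = 0.8192, sin(35 deg) = 0.5736
  joint[1] = (0.0000, 0.0000) + 4.8 * (0.8192, 0.5736) = (0.0000 + 3.9319, 0.0000 + 2.7532) = (3.9319, 2.7532)
link 1: phi[1] = 35 + 45 = 80 deg
  cos(80 deg) = 0.1736, sin(80 deg) = 0.9848
  joint[2] = (3.9319, 2.7532) + 8.9 * (0.1736, 0.9848) = (3.9319 + 1.5455, 2.7532 + 8.7648) = (5.4774, 11.5180)
link 2: phi[2] = 35 + 45 + -55 = 25 deg
  cos(25 deg) = 0.9063, sin(25 deg) = 0.4226
  joint[3] = (5.4774, 11.5180) + 9.5 * (0.9063, 0.4226) = (5.4774 + 8.6099, 11.5180 + 4.0149) = (14.0873, 15.5328)
link 3: phi[3] = 35 + 45 + -55 + 65 = 90 deg
  cos(90 deg) = 0.0000, sin(90 deg) = 1.0000
  joint[4] = (14.0873, 15.5328) + 5.9 * (0.0000, 1.0000) = (14.0873 + 0.0000, 15.5328 + 5.9000) = (14.0873, 21.4328)
End effector: (14.0873, 21.4328)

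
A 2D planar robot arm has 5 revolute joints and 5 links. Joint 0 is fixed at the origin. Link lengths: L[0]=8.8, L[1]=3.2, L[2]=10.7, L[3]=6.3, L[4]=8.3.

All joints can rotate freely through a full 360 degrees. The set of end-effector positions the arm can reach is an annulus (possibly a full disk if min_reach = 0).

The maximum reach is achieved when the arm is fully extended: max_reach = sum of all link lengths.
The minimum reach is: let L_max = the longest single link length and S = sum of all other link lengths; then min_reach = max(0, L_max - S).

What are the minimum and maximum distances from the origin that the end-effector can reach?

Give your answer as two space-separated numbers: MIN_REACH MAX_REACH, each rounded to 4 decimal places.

Link lengths: [8.8, 3.2, 10.7, 6.3, 8.3]
max_reach = 8.8 + 3.2 + 10.7 + 6.3 + 8.3 = 37.3
L_max = max([8.8, 3.2, 10.7, 6.3, 8.3]) = 10.7
S (sum of others) = 37.3 - 10.7 = 26.6
min_reach = max(0, 10.7 - 26.6) = max(0, -15.9) = 0

Answer: 0.0000 37.3000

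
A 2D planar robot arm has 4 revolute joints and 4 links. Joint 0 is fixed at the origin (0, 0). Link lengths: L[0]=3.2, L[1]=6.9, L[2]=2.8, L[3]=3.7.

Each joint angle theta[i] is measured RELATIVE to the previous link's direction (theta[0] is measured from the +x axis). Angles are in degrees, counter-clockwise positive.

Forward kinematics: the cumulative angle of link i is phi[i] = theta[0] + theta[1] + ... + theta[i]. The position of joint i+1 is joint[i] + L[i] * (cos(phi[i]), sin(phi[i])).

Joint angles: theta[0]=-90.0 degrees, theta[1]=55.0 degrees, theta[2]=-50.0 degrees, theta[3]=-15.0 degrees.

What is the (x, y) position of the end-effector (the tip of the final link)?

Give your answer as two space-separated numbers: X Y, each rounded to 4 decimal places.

Answer: 5.2537 -13.5908

Derivation:
joint[0] = (0.0000, 0.0000)  (base)
link 0: phi[0] = -90 = -90 deg
  cos(-90 deg) = 0.0000, sin(-90 deg) = -1.0000
  joint[1] = (0.0000, 0.0000) + 3.2 * (0.0000, -1.0000) = (0.0000 + 0.0000, 0.0000 + -3.2000) = (0.0000, -3.2000)
link 1: phi[1] = -90 + 55 = -35 deg
  cos(-35 deg) = 0.8192, sin(-35 deg) = -0.5736
  joint[2] = (0.0000, -3.2000) + 6.9 * (0.8192, -0.5736) = (0.0000 + 5.6521, -3.2000 + -3.9577) = (5.6521, -7.1577)
link 2: phi[2] = -90 + 55 + -50 = -85 deg
  cos(-85 deg) = 0.0872, sin(-85 deg) = -0.9962
  joint[3] = (5.6521, -7.1577) + 2.8 * (0.0872, -0.9962) = (5.6521 + 0.2440, -7.1577 + -2.7893) = (5.8962, -9.9470)
link 3: phi[3] = -90 + 55 + -50 + -15 = -100 deg
  cos(-100 deg) = -0.1736, sin(-100 deg) = -0.9848
  joint[4] = (5.8962, -9.9470) + 3.7 * (-0.1736, -0.9848) = (5.8962 + -0.6425, -9.9470 + -3.6438) = (5.2537, -13.5908)
End effector: (5.2537, -13.5908)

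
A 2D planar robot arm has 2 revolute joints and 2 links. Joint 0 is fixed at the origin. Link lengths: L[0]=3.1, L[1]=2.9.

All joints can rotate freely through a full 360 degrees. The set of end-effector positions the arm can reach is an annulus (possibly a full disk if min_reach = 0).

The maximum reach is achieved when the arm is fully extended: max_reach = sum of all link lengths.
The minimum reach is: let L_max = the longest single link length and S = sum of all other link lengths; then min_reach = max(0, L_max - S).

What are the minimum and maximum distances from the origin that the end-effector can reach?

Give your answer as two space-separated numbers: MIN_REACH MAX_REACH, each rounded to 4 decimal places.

Answer: 0.2000 6.0000

Derivation:
Link lengths: [3.1, 2.9]
max_reach = 3.1 + 2.9 = 6
L_max = max([3.1, 2.9]) = 3.1
S (sum of others) = 6 - 3.1 = 2.9
min_reach = max(0, 3.1 - 2.9) = max(0, 0.2) = 0.2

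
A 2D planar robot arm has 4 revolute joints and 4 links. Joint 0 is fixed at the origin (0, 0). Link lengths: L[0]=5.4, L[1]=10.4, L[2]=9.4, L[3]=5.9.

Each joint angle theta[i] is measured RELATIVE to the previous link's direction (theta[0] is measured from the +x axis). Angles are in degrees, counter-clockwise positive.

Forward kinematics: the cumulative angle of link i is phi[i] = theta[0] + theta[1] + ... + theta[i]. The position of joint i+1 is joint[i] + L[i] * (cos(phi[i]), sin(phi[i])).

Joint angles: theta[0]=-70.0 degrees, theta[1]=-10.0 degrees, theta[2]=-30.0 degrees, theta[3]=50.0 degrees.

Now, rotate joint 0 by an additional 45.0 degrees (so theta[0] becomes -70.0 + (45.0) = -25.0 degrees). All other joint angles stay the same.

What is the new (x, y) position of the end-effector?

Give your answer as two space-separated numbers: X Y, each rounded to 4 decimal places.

joint[0] = (0.0000, 0.0000)  (base)
link 0: phi[0] = -25 = -25 deg
  cos(-25 deg) = 0.9063, sin(-25 deg) = -0.4226
  joint[1] = (0.0000, 0.0000) + 5.4 * (0.9063, -0.4226) = (0.0000 + 4.8941, 0.0000 + -2.2821) = (4.8941, -2.2821)
link 1: phi[1] = -25 + -10 = -35 deg
  cos(-35 deg) = 0.8192, sin(-35 deg) = -0.5736
  joint[2] = (4.8941, -2.2821) + 10.4 * (0.8192, -0.5736) = (4.8941 + 8.5192, -2.2821 + -5.9652) = (13.4132, -8.2473)
link 2: phi[2] = -25 + -10 + -30 = -65 deg
  cos(-65 deg) = 0.4226, sin(-65 deg) = -0.9063
  joint[3] = (13.4132, -8.2473) + 9.4 * (0.4226, -0.9063) = (13.4132 + 3.9726, -8.2473 + -8.5193) = (17.3859, -16.7666)
link 3: phi[3] = -25 + -10 + -30 + 50 = -15 deg
  cos(-15 deg) = 0.9659, sin(-15 deg) = -0.2588
  joint[4] = (17.3859, -16.7666) + 5.9 * (0.9659, -0.2588) = (17.3859 + 5.6990, -16.7666 + -1.5270) = (23.0848, -18.2937)
End effector: (23.0848, -18.2937)

Answer: 23.0848 -18.2937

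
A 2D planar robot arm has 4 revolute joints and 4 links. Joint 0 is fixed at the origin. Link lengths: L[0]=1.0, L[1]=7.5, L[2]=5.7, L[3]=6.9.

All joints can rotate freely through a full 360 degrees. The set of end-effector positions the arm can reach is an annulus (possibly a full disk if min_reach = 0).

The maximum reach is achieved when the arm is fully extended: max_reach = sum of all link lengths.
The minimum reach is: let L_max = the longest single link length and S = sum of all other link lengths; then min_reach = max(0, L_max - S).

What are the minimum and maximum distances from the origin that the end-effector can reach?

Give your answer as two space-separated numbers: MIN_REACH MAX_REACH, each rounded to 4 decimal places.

Answer: 0.0000 21.1000

Derivation:
Link lengths: [1.0, 7.5, 5.7, 6.9]
max_reach = 1 + 7.5 + 5.7 + 6.9 = 21.1
L_max = max([1.0, 7.5, 5.7, 6.9]) = 7.5
S (sum of others) = 21.1 - 7.5 = 13.6
min_reach = max(0, 7.5 - 13.6) = max(0, -6.1) = 0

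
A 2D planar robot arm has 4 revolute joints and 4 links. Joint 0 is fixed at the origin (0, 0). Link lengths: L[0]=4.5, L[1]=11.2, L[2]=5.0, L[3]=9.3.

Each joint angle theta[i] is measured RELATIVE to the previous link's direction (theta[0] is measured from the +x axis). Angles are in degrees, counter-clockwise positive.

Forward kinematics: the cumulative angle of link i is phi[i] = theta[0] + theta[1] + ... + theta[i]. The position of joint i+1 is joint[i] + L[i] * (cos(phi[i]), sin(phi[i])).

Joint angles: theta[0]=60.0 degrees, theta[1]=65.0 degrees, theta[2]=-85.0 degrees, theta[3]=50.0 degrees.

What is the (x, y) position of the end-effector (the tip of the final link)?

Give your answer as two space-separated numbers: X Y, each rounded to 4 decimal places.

joint[0] = (0.0000, 0.0000)  (base)
link 0: phi[0] = 60 = 60 deg
  cos(60 deg) = 0.5000, sin(60 deg) = 0.8660
  joint[1] = (0.0000, 0.0000) + 4.5 * (0.5000, 0.8660) = (0.0000 + 2.2500, 0.0000 + 3.8971) = (2.2500, 3.8971)
link 1: phi[1] = 60 + 65 = 125 deg
  cos(125 deg) = -0.5736, sin(125 deg) = 0.8192
  joint[2] = (2.2500, 3.8971) + 11.2 * (-0.5736, 0.8192) = (2.2500 + -6.4241, 3.8971 + 9.1745) = (-4.1741, 13.0716)
link 2: phi[2] = 60 + 65 + -85 = 40 deg
  cos(40 deg) = 0.7660, sin(40 deg) = 0.6428
  joint[3] = (-4.1741, 13.0716) + 5 * (0.7660, 0.6428) = (-4.1741 + 3.8302, 13.0716 + 3.2139) = (-0.3438, 16.2856)
link 3: phi[3] = 60 + 65 + -85 + 50 = 90 deg
  cos(90 deg) = 0.0000, sin(90 deg) = 1.0000
  joint[4] = (-0.3438, 16.2856) + 9.3 * (0.0000, 1.0000) = (-0.3438 + 0.0000, 16.2856 + 9.3000) = (-0.3438, 25.5856)
End effector: (-0.3438, 25.5856)

Answer: -0.3438 25.5856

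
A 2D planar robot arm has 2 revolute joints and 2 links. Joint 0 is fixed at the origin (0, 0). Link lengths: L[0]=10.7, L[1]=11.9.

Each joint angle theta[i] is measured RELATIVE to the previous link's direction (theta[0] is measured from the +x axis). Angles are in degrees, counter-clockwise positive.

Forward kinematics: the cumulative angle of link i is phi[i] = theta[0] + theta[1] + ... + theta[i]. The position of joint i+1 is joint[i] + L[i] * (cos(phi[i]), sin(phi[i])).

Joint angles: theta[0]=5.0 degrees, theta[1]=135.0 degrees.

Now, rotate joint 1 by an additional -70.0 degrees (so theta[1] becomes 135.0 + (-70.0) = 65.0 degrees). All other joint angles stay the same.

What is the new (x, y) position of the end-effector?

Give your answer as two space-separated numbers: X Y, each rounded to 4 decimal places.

joint[0] = (0.0000, 0.0000)  (base)
link 0: phi[0] = 5 = 5 deg
  cos(5 deg) = 0.9962, sin(5 deg) = 0.0872
  joint[1] = (0.0000, 0.0000) + 10.7 * (0.9962, 0.0872) = (0.0000 + 10.6593, 0.0000 + 0.9326) = (10.6593, 0.9326)
link 1: phi[1] = 5 + 65 = 70 deg
  cos(70 deg) = 0.3420, sin(70 deg) = 0.9397
  joint[2] = (10.6593, 0.9326) + 11.9 * (0.3420, 0.9397) = (10.6593 + 4.0700, 0.9326 + 11.1823) = (14.7293, 12.1149)
End effector: (14.7293, 12.1149)

Answer: 14.7293 12.1149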